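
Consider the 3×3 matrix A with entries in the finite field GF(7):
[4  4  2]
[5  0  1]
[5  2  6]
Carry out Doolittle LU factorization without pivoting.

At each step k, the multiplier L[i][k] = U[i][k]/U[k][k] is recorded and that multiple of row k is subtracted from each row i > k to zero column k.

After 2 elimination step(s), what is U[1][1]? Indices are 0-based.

[col 0] pivot 4
  R1 -= 3*R0 → (0, 2, 2)  (L[1][0] := 3)
  R2 -= 3*R0 → (0, 4, 0)  (L[2][0] := 3)
[col 1] pivot 2
  R2 -= 2*R1 → (0, 0, 3)  (L[2][1] := 2)

U[1][1] = 2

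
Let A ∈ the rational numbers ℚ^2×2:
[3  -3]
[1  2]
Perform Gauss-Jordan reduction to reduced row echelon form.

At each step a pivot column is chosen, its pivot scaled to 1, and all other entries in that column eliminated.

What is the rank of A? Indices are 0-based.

step 1: normalize row 0 (÷3) = (1, -1)
  row 1: subtract 1×row0 = (0, 3)
step 2: normalize row 1 (÷3) = (0, 1)
  row 0: subtract -1×row1 = (1, 0)

rank = 2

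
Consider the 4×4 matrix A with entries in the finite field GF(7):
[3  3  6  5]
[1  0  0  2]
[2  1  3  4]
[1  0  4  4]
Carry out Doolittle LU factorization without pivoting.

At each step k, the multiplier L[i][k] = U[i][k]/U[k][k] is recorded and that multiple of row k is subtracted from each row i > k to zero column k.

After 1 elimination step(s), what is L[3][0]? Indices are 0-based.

L[3][0] = 5

[col 0] pivot 3
  R1 -= 5*R0 → (0, 6, 5, 5)  (L[1][0] := 5)
  R2 -= 3*R0 → (0, 6, 6, 3)  (L[2][0] := 3)
  R3 -= 5*R0 → (0, 6, 2, 0)  (L[3][0] := 5)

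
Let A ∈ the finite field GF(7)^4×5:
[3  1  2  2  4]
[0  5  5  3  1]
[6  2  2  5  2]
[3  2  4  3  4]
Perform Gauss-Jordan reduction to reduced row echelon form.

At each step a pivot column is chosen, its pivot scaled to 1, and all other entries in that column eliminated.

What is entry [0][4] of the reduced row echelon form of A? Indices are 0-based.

[1] R0 /= 3  ⇒  (1, 5, 3, 3, 6)
     R2 -= 6·R0  ⇒  (0, 0, 5, 1, 1)
     R3 -= 3·R0  ⇒  (0, 1, 2, 1, 0)
[2] R1 /= 5  ⇒  (0, 1, 1, 2, 3)
     R0 -= 5·R1  ⇒  (1, 0, 5, 0, 5)
     R3 -= 1·R1  ⇒  (0, 0, 1, 6, 4)
[3] R2 /= 5  ⇒  (0, 0, 1, 3, 3)
     R0 -= 5·R2  ⇒  (1, 0, 0, 6, 4)
     R1 -= 1·R2  ⇒  (0, 1, 0, 6, 0)
     R3 -= 1·R2  ⇒  (0, 0, 0, 3, 1)
[4] R3 /= 3  ⇒  (0, 0, 0, 1, 5)
     R0 -= 6·R3  ⇒  (1, 0, 0, 0, 2)
     R1 -= 6·R3  ⇒  (0, 1, 0, 0, 5)
     R2 -= 3·R3  ⇒  (0, 0, 1, 0, 2)

M[0][4] = 2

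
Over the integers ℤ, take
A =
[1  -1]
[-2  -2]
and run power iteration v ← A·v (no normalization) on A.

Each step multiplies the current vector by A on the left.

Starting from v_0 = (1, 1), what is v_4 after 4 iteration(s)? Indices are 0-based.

v_0 = (1, 1).
v_1 = A·v_0 = (0, -4).
v_2 = A·v_1 = (4, 8).
v_3 = A·v_2 = (-4, -24).
v_4 = A·v_3 = (20, 56).

v_4 = (20, 56)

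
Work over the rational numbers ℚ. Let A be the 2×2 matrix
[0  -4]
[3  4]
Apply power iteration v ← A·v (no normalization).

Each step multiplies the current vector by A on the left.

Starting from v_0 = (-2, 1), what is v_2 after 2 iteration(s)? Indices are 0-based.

v_0 = (-2, 1).
v_1 = A·v_0 = (-4, -2).
v_2 = A·v_1 = (8, -20).

v_2 = (8, -20)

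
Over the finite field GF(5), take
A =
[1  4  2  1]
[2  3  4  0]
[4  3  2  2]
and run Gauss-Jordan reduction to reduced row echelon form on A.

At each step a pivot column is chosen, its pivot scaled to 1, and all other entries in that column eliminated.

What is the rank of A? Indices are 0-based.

rank = 3

pivot(0,0)=1: scale R0 → (1, 4, 2, 1)
  clear (1,0): R1 −= (2)R0 → (0, 0, 0, 3)
  clear (2,0): R2 −= (4)R0 → (0, 2, 4, 3)
pivot(1,1): swap R1↔R2
pivot(1,1)=2: scale R1 → (0, 1, 2, 4)
  clear (0,1): R0 −= (4)R1 → (1, 0, 4, 0)
col 2: no nonzero at/below row 2; advance.
pivot(2,3)=3: scale R2 → (0, 0, 0, 1)
  clear (1,3): R1 −= (4)R2 → (0, 1, 2, 0)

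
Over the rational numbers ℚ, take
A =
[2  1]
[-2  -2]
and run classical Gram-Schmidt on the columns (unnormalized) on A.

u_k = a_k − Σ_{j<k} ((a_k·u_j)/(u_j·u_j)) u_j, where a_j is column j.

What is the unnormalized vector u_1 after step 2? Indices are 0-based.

Step 1: u_0 = a_0 = (2, -2).
Step 2: u_1 = a_1 − (3/4)·u_0 = (-1/2, -1/2).

u_1 = (-1/2, -1/2)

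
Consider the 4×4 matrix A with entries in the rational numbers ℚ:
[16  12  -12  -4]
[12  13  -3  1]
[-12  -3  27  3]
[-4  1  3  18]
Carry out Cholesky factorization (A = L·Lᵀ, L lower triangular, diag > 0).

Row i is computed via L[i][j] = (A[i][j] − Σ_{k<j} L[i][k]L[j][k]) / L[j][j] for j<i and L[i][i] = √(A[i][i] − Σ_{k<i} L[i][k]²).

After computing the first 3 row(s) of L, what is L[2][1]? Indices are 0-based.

Step 1: L[0][0] = √(16) = 4.
  L[1][0] = (12) / L[0][0] = 3.
Step 2: L[1][1] = √(4) = 2.
  L[2][0] = (-12) / L[0][0] = -3.
  L[2][1] = (6) / L[1][1] = 3.
Step 3: L[2][2] = √(9) = 3.

L[2][1] = 3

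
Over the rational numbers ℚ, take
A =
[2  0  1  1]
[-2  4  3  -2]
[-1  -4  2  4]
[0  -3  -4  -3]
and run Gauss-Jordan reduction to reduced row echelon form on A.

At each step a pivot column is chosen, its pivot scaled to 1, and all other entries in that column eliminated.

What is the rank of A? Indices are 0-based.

[1] R0 /= 2  ⇒  (1, 0, 1/2, 1/2)
     R1 -= -2·R0  ⇒  (0, 4, 4, -1)
     R2 -= -1·R0  ⇒  (0, -4, 5/2, 9/2)
[2] R1 /= 4  ⇒  (0, 1, 1, -1/4)
     R2 -= -4·R1  ⇒  (0, 0, 13/2, 7/2)
     R3 -= -3·R1  ⇒  (0, 0, -1, -15/4)
[3] R2 /= 13/2  ⇒  (0, 0, 1, 7/13)
     R0 -= 1/2·R2  ⇒  (1, 0, 0, 3/13)
     R1 -= 1·R2  ⇒  (0, 1, 0, -41/52)
     R3 -= -1·R2  ⇒  (0, 0, 0, -167/52)
[4] R3 /= -167/52  ⇒  (0, 0, 0, 1)
     R0 -= 3/13·R3  ⇒  (1, 0, 0, 0)
     R1 -= -41/52·R3  ⇒  (0, 1, 0, 0)
     R2 -= 7/13·R3  ⇒  (0, 0, 1, 0)

rank = 4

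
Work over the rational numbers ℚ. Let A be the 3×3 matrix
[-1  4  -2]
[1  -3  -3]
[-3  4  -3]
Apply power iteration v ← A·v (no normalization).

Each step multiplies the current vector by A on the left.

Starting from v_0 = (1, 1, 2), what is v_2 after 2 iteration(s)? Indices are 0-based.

v_2 = (-21, 38, -14)

v_0 = (1, 1, 2).
v_1 = A·v_0 = (-1, -8, -5).
v_2 = A·v_1 = (-21, 38, -14).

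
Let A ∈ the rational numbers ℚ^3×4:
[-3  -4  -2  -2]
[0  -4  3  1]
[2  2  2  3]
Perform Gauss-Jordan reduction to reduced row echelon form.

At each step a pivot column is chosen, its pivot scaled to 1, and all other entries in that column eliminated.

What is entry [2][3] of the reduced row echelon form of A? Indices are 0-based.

[1] R0 /= -3  ⇒  (1, 4/3, 2/3, 2/3)
     R2 -= 2·R0  ⇒  (0, -2/3, 2/3, 5/3)
[2] R1 /= -4  ⇒  (0, 1, -3/4, -1/4)
     R0 -= 4/3·R1  ⇒  (1, 0, 5/3, 1)
     R2 -= -2/3·R1  ⇒  (0, 0, 1/6, 3/2)
[3] R2 /= 1/6  ⇒  (0, 0, 1, 9)
     R0 -= 5/3·R2  ⇒  (1, 0, 0, -14)
     R1 -= -3/4·R2  ⇒  (0, 1, 0, 13/2)

M[2][3] = 9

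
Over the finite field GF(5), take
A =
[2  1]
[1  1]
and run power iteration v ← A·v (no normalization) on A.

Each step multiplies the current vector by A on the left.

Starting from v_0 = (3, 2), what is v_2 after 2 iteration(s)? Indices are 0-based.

v_0 = (3, 2).
v_1 = A·v_0 = (3, 0).
v_2 = A·v_1 = (1, 3).

v_2 = (1, 3)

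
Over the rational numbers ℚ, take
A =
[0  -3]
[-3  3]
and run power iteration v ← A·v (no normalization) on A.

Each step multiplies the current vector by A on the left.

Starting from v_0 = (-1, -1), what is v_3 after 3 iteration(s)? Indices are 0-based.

v_0 = (-1, -1).
v_1 = A·v_0 = (3, 0).
v_2 = A·v_1 = (0, -9).
v_3 = A·v_2 = (27, -27).

v_3 = (27, -27)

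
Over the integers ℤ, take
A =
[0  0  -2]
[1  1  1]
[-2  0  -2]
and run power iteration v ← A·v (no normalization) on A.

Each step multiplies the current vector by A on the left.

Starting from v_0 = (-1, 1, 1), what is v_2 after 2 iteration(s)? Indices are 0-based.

v_0 = (-1, 1, 1).
v_1 = A·v_0 = (-2, 1, 0).
v_2 = A·v_1 = (0, -1, 4).

v_2 = (0, -1, 4)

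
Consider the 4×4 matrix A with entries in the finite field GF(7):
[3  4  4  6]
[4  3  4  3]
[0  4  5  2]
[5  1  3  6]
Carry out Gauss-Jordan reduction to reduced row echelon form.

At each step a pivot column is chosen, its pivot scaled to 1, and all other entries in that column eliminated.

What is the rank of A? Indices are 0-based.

step 1: normalize row 0 (÷3) = (1, 6, 6, 2)
  row 1: subtract 4×row0 = (0, 0, 1, 2)
  row 3: subtract 5×row0 = (0, 6, 1, 3)
step 2: exchange rows 1,2
step 2: normalize row 1 (÷4) = (0, 1, 3, 4)
  row 0: subtract 6×row1 = (1, 0, 2, 6)
  row 3: subtract 6×row1 = (0, 0, 4, 0)
step 3: normalize row 2 (÷1) = (0, 0, 1, 2)
  row 0: subtract 2×row2 = (1, 0, 0, 2)
  row 1: subtract 3×row2 = (0, 1, 0, 5)
  row 3: subtract 4×row2 = (0, 0, 0, 6)
step 4: normalize row 3 (÷6) = (0, 0, 0, 1)
  row 0: subtract 2×row3 = (1, 0, 0, 0)
  row 1: subtract 5×row3 = (0, 1, 0, 0)
  row 2: subtract 2×row3 = (0, 0, 1, 0)

rank = 4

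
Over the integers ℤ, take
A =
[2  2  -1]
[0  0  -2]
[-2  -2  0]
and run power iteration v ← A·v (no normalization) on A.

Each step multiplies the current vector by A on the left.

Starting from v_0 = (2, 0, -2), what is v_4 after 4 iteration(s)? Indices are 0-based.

v_0 = (2, 0, -2).
v_1 = A·v_0 = (6, 4, -4).
v_2 = A·v_1 = (24, 8, -20).
v_3 = A·v_2 = (84, 40, -64).
v_4 = A·v_3 = (312, 128, -248).

v_4 = (312, 128, -248)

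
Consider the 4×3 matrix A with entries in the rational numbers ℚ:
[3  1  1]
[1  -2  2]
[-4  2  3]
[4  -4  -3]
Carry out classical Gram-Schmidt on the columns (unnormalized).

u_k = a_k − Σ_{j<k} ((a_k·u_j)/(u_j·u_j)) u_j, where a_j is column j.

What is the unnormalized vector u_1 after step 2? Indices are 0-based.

Step 1: u_0 = a_0 = (3, 1, -4, 4).
Step 2: u_1 = a_1 − (-23/42)·u_0 = (37/14, -61/42, -4/21, -38/21).

u_1 = (37/14, -61/42, -4/21, -38/21)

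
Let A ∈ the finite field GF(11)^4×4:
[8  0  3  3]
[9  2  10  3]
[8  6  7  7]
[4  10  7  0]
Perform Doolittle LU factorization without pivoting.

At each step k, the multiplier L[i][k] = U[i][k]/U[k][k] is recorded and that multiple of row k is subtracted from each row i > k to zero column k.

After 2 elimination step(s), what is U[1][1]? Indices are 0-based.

U[1][1] = 2

Step 1: pivot at (0,0) is 8.
  row1 ← row1 − (8)·row0  ⇒  L[1][0]=8, U row1=(0, 2, 8, 1)
  row2 ← row2 − (1)·row0  ⇒  L[2][0]=1, U row2=(0, 6, 4, 4)
  row3 ← row3 − (6)·row0  ⇒  L[3][0]=6, U row3=(0, 10, 0, 4)
Step 2: pivot at (1,1) is 2.
  row2 ← row2 − (3)·row1  ⇒  L[2][1]=3, U row2=(0, 0, 2, 1)
  row3 ← row3 − (5)·row1  ⇒  L[3][1]=5, U row3=(0, 0, 4, 10)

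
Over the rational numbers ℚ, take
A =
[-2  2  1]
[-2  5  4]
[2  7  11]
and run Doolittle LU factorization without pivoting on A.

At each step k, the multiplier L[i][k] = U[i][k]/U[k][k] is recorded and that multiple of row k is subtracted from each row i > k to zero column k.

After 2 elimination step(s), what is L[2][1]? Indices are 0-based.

L[2][1] = 3

k=0: U[0][0]=-2
  eliminate (1,0): mult=1, new row 1: (0, 3, 3); set L[1][0]=1
  eliminate (2,0): mult=-1, new row 2: (0, 9, 12); set L[2][0]=-1
k=1: U[1][1]=3
  eliminate (2,1): mult=3, new row 2: (0, 0, 3); set L[2][1]=3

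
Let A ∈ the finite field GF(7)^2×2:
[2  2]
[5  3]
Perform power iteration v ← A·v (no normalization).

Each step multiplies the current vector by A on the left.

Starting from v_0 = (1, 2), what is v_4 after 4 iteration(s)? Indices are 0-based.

v_4 = (0, 3)

v_0 = (1, 2).
v_1 = A·v_0 = (6, 4).
v_2 = A·v_1 = (6, 0).
v_3 = A·v_2 = (5, 2).
v_4 = A·v_3 = (0, 3).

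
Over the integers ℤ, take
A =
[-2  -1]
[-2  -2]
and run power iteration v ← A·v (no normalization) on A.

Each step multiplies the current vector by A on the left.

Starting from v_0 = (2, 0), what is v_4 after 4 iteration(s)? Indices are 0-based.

v_4 = (136, 192)

v_0 = (2, 0).
v_1 = A·v_0 = (-4, -4).
v_2 = A·v_1 = (12, 16).
v_3 = A·v_2 = (-40, -56).
v_4 = A·v_3 = (136, 192).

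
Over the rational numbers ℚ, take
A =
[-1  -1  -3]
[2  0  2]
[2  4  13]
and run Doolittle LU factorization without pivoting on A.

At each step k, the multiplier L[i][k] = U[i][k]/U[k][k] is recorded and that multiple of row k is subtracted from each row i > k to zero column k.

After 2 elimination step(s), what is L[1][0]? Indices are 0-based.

k=0: U[0][0]=-1
  eliminate (1,0): mult=-2, new row 1: (0, -2, -4); set L[1][0]=-2
  eliminate (2,0): mult=-2, new row 2: (0, 2, 7); set L[2][0]=-2
k=1: U[1][1]=-2
  eliminate (2,1): mult=-1, new row 2: (0, 0, 3); set L[2][1]=-1

L[1][0] = -2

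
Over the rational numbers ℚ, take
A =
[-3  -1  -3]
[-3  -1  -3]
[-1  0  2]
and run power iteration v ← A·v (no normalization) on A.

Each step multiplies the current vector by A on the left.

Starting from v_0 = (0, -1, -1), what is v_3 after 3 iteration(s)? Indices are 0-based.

v_3 = (64, 64, -6)

v_0 = (0, -1, -1).
v_1 = A·v_0 = (4, 4, -2).
v_2 = A·v_1 = (-10, -10, -8).
v_3 = A·v_2 = (64, 64, -6).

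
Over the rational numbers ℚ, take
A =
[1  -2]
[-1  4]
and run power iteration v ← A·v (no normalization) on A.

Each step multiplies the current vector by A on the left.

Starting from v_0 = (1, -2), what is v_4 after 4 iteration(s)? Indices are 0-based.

v_0 = (1, -2).
v_1 = A·v_0 = (5, -9).
v_2 = A·v_1 = (23, -41).
v_3 = A·v_2 = (105, -187).
v_4 = A·v_3 = (479, -853).

v_4 = (479, -853)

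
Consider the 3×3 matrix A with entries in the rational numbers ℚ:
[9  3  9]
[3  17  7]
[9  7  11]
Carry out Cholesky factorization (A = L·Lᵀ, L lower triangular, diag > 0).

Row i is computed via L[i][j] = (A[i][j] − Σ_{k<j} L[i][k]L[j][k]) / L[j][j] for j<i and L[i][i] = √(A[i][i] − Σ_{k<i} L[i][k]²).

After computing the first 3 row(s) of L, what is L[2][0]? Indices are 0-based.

L[2][0] = 3

Step 1: L[0][0] = √(9) = 3.
  L[1][0] = (3) / L[0][0] = 1.
Step 2: L[1][1] = √(16) = 4.
  L[2][0] = (9) / L[0][0] = 3.
  L[2][1] = (4) / L[1][1] = 1.
Step 3: L[2][2] = √(1) = 1.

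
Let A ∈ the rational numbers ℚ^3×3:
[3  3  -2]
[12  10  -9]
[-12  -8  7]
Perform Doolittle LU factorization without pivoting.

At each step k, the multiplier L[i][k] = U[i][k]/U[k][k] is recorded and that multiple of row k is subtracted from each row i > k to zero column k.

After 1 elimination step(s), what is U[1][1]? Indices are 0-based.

U[1][1] = -2

k=0: U[0][0]=3
  eliminate (1,0): mult=4, new row 1: (0, -2, -1); set L[1][0]=4
  eliminate (2,0): mult=-4, new row 2: (0, 4, -1); set L[2][0]=-4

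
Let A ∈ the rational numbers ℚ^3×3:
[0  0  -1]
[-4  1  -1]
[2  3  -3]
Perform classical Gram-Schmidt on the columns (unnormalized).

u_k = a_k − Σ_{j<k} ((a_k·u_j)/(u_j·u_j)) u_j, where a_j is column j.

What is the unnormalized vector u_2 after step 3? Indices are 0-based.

Step 1: u_0 = a_0 = (0, -4, 2).
Step 2: u_1 = a_1 − (1/10)·u_0 = (0, 7/5, 14/5).
Step 3: u_2 = a_2 − (-1/10)·u_0 − (-1)·u_1 = (-1, 0, 0).

u_2 = (-1, 0, 0)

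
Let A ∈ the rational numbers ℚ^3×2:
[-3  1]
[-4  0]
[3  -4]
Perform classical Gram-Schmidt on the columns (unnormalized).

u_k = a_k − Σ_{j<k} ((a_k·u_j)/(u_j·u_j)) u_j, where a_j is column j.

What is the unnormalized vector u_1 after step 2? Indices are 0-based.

Step 1: u_0 = a_0 = (-3, -4, 3).
Step 2: u_1 = a_1 − (-15/34)·u_0 = (-11/34, -30/17, -91/34).

u_1 = (-11/34, -30/17, -91/34)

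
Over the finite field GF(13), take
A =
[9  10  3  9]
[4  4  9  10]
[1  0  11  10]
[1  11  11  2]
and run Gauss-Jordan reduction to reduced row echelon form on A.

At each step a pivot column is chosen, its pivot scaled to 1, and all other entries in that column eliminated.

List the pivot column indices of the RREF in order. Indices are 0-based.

[1] R0 /= 9  ⇒  (1, 4, 9, 1)
     R1 -= 4·R0  ⇒  (0, 1, 12, 6)
     R2 -= 1·R0  ⇒  (0, 9, 2, 9)
     R3 -= 1·R0  ⇒  (0, 7, 2, 1)
[2] R1 /= 1  ⇒  (0, 1, 12, 6)
     R0 -= 4·R1  ⇒  (1, 0, 0, 3)
     R2 -= 9·R1  ⇒  (0, 0, 11, 7)
     R3 -= 7·R1  ⇒  (0, 0, 9, 11)
[3] R2 /= 11  ⇒  (0, 0, 1, 3)
     R1 -= 12·R2  ⇒  (0, 1, 0, 9)
     R3 -= 9·R2  ⇒  (0, 0, 0, 10)
[4] R3 /= 10  ⇒  (0, 0, 0, 1)
     R0 -= 3·R3  ⇒  (1, 0, 0, 0)
     R1 -= 9·R3  ⇒  (0, 1, 0, 0)
     R2 -= 3·R3  ⇒  (0, 0, 1, 0)

pivot columns: 0, 1, 2, 3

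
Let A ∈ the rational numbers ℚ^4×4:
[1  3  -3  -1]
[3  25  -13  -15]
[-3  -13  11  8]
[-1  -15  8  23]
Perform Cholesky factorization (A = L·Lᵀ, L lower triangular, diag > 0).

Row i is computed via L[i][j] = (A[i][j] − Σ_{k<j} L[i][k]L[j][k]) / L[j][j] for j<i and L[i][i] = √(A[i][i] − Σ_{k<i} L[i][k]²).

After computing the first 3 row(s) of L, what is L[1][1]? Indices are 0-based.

Step 1: L[0][0] = √(1) = 1.
  L[1][0] = (3) / L[0][0] = 3.
Step 2: L[1][1] = √(16) = 4.
  L[2][0] = (-3) / L[0][0] = -3.
  L[2][1] = (-4) / L[1][1] = -1.
Step 3: L[2][2] = √(1) = 1.

L[1][1] = 4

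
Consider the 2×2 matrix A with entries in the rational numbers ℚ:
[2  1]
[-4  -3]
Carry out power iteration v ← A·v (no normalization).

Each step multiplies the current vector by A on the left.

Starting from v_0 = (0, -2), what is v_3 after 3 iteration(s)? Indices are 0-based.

v_0 = (0, -2).
v_1 = A·v_0 = (-2, 6).
v_2 = A·v_1 = (2, -10).
v_3 = A·v_2 = (-6, 22).

v_3 = (-6, 22)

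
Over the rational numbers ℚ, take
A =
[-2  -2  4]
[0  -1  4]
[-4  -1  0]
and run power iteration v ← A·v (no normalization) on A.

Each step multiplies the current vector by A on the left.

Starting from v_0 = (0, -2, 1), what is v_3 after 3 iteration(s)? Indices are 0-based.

v_0 = (0, -2, 1).
v_1 = A·v_0 = (8, 6, 2).
v_2 = A·v_1 = (-20, 2, -38).
v_3 = A·v_2 = (-116, -154, 78).

v_3 = (-116, -154, 78)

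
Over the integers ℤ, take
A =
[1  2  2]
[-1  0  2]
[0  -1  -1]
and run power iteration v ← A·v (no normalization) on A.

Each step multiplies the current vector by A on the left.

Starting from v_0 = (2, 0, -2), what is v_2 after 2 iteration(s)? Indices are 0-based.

v_0 = (2, 0, -2).
v_1 = A·v_0 = (-2, -6, 2).
v_2 = A·v_1 = (-10, 6, 4).

v_2 = (-10, 6, 4)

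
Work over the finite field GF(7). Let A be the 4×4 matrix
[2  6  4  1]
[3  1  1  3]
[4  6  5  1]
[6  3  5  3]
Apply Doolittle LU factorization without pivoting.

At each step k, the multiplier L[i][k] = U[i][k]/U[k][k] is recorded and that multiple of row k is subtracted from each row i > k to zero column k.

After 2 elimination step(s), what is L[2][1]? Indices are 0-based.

L[2][1] = 6

Step 1: pivot at (0,0) is 2.
  row1 ← row1 − (5)·row0  ⇒  L[1][0]=5, U row1=(0, 6, 2, 5)
  row2 ← row2 − (2)·row0  ⇒  L[2][0]=2, U row2=(0, 1, 4, 6)
  row3 ← row3 − (3)·row0  ⇒  L[3][0]=3, U row3=(0, 6, 0, 0)
Step 2: pivot at (1,1) is 6.
  row2 ← row2 − (6)·row1  ⇒  L[2][1]=6, U row2=(0, 0, 6, 4)
  row3 ← row3 − (1)·row1  ⇒  L[3][1]=1, U row3=(0, 0, 5, 2)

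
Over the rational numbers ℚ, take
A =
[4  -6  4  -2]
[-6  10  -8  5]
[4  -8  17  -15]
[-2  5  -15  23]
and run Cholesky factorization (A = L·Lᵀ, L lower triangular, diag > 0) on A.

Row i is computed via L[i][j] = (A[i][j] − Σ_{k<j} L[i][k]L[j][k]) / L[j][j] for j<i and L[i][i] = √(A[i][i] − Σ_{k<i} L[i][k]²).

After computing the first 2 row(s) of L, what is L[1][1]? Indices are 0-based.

L[1][1] = 1

Step 1: L[0][0] = √(4) = 2.
  L[1][0] = (-6) / L[0][0] = -3.
Step 2: L[1][1] = √(1) = 1.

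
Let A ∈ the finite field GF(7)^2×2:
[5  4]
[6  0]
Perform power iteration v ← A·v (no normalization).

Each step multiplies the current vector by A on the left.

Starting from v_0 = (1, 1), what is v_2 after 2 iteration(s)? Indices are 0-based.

v_0 = (1, 1).
v_1 = A·v_0 = (2, 6).
v_2 = A·v_1 = (6, 5).

v_2 = (6, 5)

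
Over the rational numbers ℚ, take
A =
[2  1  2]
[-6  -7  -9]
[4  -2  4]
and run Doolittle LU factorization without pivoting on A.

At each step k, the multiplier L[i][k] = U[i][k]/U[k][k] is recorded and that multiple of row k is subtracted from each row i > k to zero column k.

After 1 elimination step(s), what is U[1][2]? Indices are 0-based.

U[1][2] = -3

k=0: U[0][0]=2
  eliminate (1,0): mult=-3, new row 1: (0, -4, -3); set L[1][0]=-3
  eliminate (2,0): mult=2, new row 2: (0, -4, 0); set L[2][0]=2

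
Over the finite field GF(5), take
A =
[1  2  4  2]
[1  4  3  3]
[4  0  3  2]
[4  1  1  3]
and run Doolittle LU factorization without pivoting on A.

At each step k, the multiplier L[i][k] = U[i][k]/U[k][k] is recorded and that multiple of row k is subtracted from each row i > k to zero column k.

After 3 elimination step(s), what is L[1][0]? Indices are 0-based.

L[1][0] = 1

[col 0] pivot 1
  R1 -= 1*R0 → (0, 2, 4, 1)  (L[1][0] := 1)
  R2 -= 4*R0 → (0, 2, 2, 4)  (L[2][0] := 4)
  R3 -= 4*R0 → (0, 3, 0, 0)  (L[3][0] := 4)
[col 1] pivot 2
  R2 -= 1*R1 → (0, 0, 3, 3)  (L[2][1] := 1)
  R3 -= 4*R1 → (0, 0, 4, 1)  (L[3][1] := 4)
[col 2] pivot 3
  R3 -= 3*R2 → (0, 0, 0, 2)  (L[3][2] := 3)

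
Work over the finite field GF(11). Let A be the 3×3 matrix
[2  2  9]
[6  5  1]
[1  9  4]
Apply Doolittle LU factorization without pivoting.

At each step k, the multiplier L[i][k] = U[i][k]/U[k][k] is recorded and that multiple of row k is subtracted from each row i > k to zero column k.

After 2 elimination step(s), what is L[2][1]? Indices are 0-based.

L[2][1] = 3

k=0: U[0][0]=2
  eliminate (1,0): mult=3, new row 1: (0, 10, 7); set L[1][0]=3
  eliminate (2,0): mult=6, new row 2: (0, 8, 5); set L[2][0]=6
k=1: U[1][1]=10
  eliminate (2,1): mult=3, new row 2: (0, 0, 6); set L[2][1]=3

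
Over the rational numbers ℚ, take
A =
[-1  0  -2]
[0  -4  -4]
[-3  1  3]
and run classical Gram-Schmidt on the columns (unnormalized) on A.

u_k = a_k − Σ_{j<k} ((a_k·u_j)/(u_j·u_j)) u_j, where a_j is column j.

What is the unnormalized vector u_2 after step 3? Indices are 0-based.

u_2 = (-384/161, 32/161, 128/161)

Step 1: u_0 = a_0 = (-1, 0, -3).
Step 2: u_1 = a_1 − (-3/10)·u_0 = (-3/10, -4, 1/10).
Step 3: u_2 = a_2 − (-7/10)·u_0 − (169/161)·u_1 = (-384/161, 32/161, 128/161).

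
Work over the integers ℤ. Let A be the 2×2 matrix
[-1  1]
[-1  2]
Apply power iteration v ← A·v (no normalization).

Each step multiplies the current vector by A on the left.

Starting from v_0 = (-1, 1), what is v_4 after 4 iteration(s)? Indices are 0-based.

v_4 = (4, 11)

v_0 = (-1, 1).
v_1 = A·v_0 = (2, 3).
v_2 = A·v_1 = (1, 4).
v_3 = A·v_2 = (3, 7).
v_4 = A·v_3 = (4, 11).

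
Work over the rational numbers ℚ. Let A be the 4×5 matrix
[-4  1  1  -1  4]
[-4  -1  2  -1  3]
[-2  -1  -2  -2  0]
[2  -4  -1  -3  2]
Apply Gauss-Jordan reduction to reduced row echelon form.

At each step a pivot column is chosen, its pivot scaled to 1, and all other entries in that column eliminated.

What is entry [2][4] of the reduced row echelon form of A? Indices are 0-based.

pivot(0,0)=-4: scale R0 → (1, -1/4, -1/4, 1/4, -1)
  clear (1,0): R1 −= (-4)R0 → (0, -2, 1, 0, -1)
  clear (2,0): R2 −= (-2)R0 → (0, -3/2, -5/2, -3/2, -2)
  clear (3,0): R3 −= (2)R0 → (0, -7/2, -1/2, -7/2, 4)
pivot(1,1)=-2: scale R1 → (0, 1, -1/2, 0, 1/2)
  clear (0,1): R0 −= (-1/4)R1 → (1, 0, -3/8, 1/4, -7/8)
  clear (2,1): R2 −= (-3/2)R1 → (0, 0, -13/4, -3/2, -5/4)
  clear (3,1): R3 −= (-7/2)R1 → (0, 0, -9/4, -7/2, 23/4)
pivot(2,2)=-13/4: scale R2 → (0, 0, 1, 6/13, 5/13)
  clear (0,2): R0 −= (-3/8)R2 → (1, 0, 0, 11/26, -19/26)
  clear (1,2): R1 −= (-1/2)R2 → (0, 1, 0, 3/13, 9/13)
  clear (3,2): R3 −= (-9/4)R2 → (0, 0, 0, -32/13, 86/13)
pivot(3,3)=-32/13: scale R3 → (0, 0, 0, 1, -43/16)
  clear (0,3): R0 −= (11/26)R3 → (1, 0, 0, 0, 13/32)
  clear (1,3): R1 −= (3/13)R3 → (0, 1, 0, 0, 21/16)
  clear (2,3): R2 −= (6/13)R3 → (0, 0, 1, 0, 13/8)

M[2][4] = 13/8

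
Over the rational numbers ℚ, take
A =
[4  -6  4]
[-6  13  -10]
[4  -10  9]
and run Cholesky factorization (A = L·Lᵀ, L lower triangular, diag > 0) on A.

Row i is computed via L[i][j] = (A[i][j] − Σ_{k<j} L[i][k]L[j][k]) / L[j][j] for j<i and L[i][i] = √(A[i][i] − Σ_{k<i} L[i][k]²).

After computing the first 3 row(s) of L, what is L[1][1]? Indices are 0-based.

L[1][1] = 2

Step 1: L[0][0] = √(4) = 2.
  L[1][0] = (-6) / L[0][0] = -3.
Step 2: L[1][1] = √(4) = 2.
  L[2][0] = (4) / L[0][0] = 2.
  L[2][1] = (-4) / L[1][1] = -2.
Step 3: L[2][2] = √(1) = 1.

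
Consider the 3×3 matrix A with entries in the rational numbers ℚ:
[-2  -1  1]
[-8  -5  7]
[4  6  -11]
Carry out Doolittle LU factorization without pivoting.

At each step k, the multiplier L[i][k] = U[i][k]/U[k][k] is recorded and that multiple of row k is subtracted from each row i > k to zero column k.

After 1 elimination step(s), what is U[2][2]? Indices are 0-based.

k=0: U[0][0]=-2
  eliminate (1,0): mult=4, new row 1: (0, -1, 3); set L[1][0]=4
  eliminate (2,0): mult=-2, new row 2: (0, 4, -9); set L[2][0]=-2

U[2][2] = -9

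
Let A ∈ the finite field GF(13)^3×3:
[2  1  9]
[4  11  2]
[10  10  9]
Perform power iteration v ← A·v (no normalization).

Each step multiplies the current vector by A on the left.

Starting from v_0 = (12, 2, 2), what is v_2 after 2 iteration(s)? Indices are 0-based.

v_0 = (12, 2, 2).
v_1 = A·v_0 = (5, 9, 2).
v_2 = A·v_1 = (11, 6, 2).

v_2 = (11, 6, 2)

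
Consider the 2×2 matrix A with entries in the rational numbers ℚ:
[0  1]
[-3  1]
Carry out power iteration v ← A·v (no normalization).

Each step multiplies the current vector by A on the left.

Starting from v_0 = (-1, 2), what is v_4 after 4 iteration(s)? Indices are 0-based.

v_4 = (-16, -13)

v_0 = (-1, 2).
v_1 = A·v_0 = (2, 5).
v_2 = A·v_1 = (5, -1).
v_3 = A·v_2 = (-1, -16).
v_4 = A·v_3 = (-16, -13).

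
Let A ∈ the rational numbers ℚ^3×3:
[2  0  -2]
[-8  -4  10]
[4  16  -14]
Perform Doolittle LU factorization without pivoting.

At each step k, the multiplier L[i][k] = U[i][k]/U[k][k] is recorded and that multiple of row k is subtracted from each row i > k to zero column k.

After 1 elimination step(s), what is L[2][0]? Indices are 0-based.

k=0: U[0][0]=2
  eliminate (1,0): mult=-4, new row 1: (0, -4, 2); set L[1][0]=-4
  eliminate (2,0): mult=2, new row 2: (0, 16, -10); set L[2][0]=2

L[2][0] = 2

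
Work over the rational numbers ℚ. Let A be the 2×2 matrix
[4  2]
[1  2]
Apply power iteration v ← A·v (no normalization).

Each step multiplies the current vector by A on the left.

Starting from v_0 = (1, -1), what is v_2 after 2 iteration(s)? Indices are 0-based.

v_0 = (1, -1).
v_1 = A·v_0 = (2, -1).
v_2 = A·v_1 = (6, 0).

v_2 = (6, 0)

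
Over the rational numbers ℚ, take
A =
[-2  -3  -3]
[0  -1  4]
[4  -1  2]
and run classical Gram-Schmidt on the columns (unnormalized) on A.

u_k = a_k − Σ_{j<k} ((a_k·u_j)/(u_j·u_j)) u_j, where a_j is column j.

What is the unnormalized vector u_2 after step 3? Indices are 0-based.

u_2 = (-32/27, 112/27, -16/27)

Step 1: u_0 = a_0 = (-2, 0, 4).
Step 2: u_1 = a_1 − (1/10)·u_0 = (-14/5, -1, -7/5).
Step 3: u_2 = a_2 − (7/10)·u_0 − (4/27)·u_1 = (-32/27, 112/27, -16/27).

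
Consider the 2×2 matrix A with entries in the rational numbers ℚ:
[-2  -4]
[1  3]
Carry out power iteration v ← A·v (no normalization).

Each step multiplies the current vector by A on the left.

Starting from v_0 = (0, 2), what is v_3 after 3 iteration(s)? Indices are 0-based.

v_3 = (-24, 22)

v_0 = (0, 2).
v_1 = A·v_0 = (-8, 6).
v_2 = A·v_1 = (-8, 10).
v_3 = A·v_2 = (-24, 22).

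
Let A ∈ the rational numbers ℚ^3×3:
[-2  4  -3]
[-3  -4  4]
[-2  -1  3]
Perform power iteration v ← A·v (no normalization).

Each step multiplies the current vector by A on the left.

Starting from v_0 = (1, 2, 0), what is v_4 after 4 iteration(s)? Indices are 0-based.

v_4 = (-291, -505, -257)

v_0 = (1, 2, 0).
v_1 = A·v_0 = (6, -11, -4).
v_2 = A·v_1 = (-44, 10, -13).
v_3 = A·v_2 = (167, 40, 39).
v_4 = A·v_3 = (-291, -505, -257).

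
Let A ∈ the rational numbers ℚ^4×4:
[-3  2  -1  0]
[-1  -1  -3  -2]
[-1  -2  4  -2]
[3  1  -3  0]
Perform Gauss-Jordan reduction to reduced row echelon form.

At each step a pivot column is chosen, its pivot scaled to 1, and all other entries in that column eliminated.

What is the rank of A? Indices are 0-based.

rank = 4

[1] R0 /= -3  ⇒  (1, -2/3, 1/3, 0)
     R1 -= -1·R0  ⇒  (0, -5/3, -8/3, -2)
     R2 -= -1·R0  ⇒  (0, -8/3, 13/3, -2)
     R3 -= 3·R0  ⇒  (0, 3, -4, 0)
[2] R1 /= -5/3  ⇒  (0, 1, 8/5, 6/5)
     R0 -= -2/3·R1  ⇒  (1, 0, 7/5, 4/5)
     R2 -= -8/3·R1  ⇒  (0, 0, 43/5, 6/5)
     R3 -= 3·R1  ⇒  (0, 0, -44/5, -18/5)
[3] R2 /= 43/5  ⇒  (0, 0, 1, 6/43)
     R0 -= 7/5·R2  ⇒  (1, 0, 0, 26/43)
     R1 -= 8/5·R2  ⇒  (0, 1, 0, 42/43)
     R3 -= -44/5·R2  ⇒  (0, 0, 0, -102/43)
[4] R3 /= -102/43  ⇒  (0, 0, 0, 1)
     R0 -= 26/43·R3  ⇒  (1, 0, 0, 0)
     R1 -= 42/43·R3  ⇒  (0, 1, 0, 0)
     R2 -= 6/43·R3  ⇒  (0, 0, 1, 0)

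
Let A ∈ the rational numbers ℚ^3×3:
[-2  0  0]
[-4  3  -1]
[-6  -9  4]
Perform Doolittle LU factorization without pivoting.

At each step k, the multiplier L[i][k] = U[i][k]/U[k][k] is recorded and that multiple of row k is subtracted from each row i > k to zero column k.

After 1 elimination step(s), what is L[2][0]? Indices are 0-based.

L[2][0] = 3

Step 1: pivot at (0,0) is -2.
  row1 ← row1 − (2)·row0  ⇒  L[1][0]=2, U row1=(0, 3, -1)
  row2 ← row2 − (3)·row0  ⇒  L[2][0]=3, U row2=(0, -9, 4)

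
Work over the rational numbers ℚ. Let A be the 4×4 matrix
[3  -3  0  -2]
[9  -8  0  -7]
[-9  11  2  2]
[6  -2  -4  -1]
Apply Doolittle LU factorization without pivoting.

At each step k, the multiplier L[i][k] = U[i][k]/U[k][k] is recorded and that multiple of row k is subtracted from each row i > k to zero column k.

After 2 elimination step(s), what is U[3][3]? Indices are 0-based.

U[3][3] = 7

k=0: U[0][0]=3
  eliminate (1,0): mult=3, new row 1: (0, 1, 0, -1); set L[1][0]=3
  eliminate (2,0): mult=-3, new row 2: (0, 2, 2, -4); set L[2][0]=-3
  eliminate (3,0): mult=2, new row 3: (0, 4, -4, 3); set L[3][0]=2
k=1: U[1][1]=1
  eliminate (2,1): mult=2, new row 2: (0, 0, 2, -2); set L[2][1]=2
  eliminate (3,1): mult=4, new row 3: (0, 0, -4, 7); set L[3][1]=4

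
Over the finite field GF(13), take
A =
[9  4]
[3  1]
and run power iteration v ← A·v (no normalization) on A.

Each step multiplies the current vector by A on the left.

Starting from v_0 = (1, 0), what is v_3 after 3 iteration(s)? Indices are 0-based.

v_3 = (8, 10)

v_0 = (1, 0).
v_1 = A·v_0 = (9, 3).
v_2 = A·v_1 = (2, 4).
v_3 = A·v_2 = (8, 10).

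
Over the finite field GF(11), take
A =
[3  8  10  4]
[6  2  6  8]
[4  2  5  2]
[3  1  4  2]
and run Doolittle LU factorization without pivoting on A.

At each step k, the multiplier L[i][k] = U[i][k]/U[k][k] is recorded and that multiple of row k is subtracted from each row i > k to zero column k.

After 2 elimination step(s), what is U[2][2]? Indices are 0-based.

U[2][2] = 4

k=0: U[0][0]=3
  eliminate (1,0): mult=2, new row 1: (0, 8, 8, 0); set L[1][0]=2
  eliminate (2,0): mult=5, new row 2: (0, 6, 10, 4); set L[2][0]=5
  eliminate (3,0): mult=1, new row 3: (0, 4, 5, 9); set L[3][0]=1
k=1: U[1][1]=8
  eliminate (2,1): mult=9, new row 2: (0, 0, 4, 4); set L[2][1]=9
  eliminate (3,1): mult=6, new row 3: (0, 0, 1, 9); set L[3][1]=6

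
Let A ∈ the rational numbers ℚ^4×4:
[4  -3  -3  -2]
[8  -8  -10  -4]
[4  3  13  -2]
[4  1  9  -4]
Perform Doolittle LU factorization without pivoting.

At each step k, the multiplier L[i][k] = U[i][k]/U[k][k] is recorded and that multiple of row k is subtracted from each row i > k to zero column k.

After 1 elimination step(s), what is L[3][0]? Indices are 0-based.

L[3][0] = 1

k=0: U[0][0]=4
  eliminate (1,0): mult=2, new row 1: (0, -2, -4, 0); set L[1][0]=2
  eliminate (2,0): mult=1, new row 2: (0, 6, 16, 0); set L[2][0]=1
  eliminate (3,0): mult=1, new row 3: (0, 4, 12, -2); set L[3][0]=1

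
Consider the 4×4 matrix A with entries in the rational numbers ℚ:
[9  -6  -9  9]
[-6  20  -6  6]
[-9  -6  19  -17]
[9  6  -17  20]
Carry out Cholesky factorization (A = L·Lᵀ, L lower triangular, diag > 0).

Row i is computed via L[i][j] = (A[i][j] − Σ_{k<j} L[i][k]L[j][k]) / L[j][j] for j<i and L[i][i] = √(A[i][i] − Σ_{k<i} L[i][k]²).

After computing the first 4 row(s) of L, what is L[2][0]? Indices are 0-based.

L[2][0] = -3

Step 1: L[0][0] = √(9) = 3.
  L[1][0] = (-6) / L[0][0] = -2.
Step 2: L[1][1] = √(16) = 4.
  L[2][0] = (-9) / L[0][0] = -3.
  L[2][1] = (-12) / L[1][1] = -3.
Step 3: L[2][2] = √(1) = 1.
  L[3][0] = (9) / L[0][0] = 3.
  L[3][1] = (12) / L[1][1] = 3.
  L[3][2] = (1) / L[2][2] = 1.
Step 4: L[3][3] = √(1) = 1.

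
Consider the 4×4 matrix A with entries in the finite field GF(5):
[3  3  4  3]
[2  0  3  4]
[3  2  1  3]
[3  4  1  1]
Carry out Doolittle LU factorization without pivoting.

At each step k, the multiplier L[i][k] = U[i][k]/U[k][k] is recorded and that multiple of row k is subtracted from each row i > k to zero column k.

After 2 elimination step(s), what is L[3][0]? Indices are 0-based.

k=0: U[0][0]=3
  eliminate (1,0): mult=4, new row 1: (0, 3, 2, 2); set L[1][0]=4
  eliminate (2,0): mult=1, new row 2: (0, 4, 2, 0); set L[2][0]=1
  eliminate (3,0): mult=1, new row 3: (0, 1, 2, 3); set L[3][0]=1
k=1: U[1][1]=3
  eliminate (2,1): mult=3, new row 2: (0, 0, 1, 4); set L[2][1]=3
  eliminate (3,1): mult=2, new row 3: (0, 0, 3, 4); set L[3][1]=2

L[3][0] = 1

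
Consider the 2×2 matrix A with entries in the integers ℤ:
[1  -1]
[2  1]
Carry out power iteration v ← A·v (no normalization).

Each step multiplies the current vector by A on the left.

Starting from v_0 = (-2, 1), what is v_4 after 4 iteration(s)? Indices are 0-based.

v_4 = (18, 9)

v_0 = (-2, 1).
v_1 = A·v_0 = (-3, -3).
v_2 = A·v_1 = (0, -9).
v_3 = A·v_2 = (9, -9).
v_4 = A·v_3 = (18, 9).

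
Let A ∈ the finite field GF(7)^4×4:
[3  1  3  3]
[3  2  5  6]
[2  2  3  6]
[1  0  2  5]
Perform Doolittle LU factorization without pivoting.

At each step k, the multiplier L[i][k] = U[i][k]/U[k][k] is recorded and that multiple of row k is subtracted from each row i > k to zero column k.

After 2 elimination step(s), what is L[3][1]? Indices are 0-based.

L[3][1] = 2

Step 1: pivot at (0,0) is 3.
  row1 ← row1 − (1)·row0  ⇒  L[1][0]=1, U row1=(0, 1, 2, 3)
  row2 ← row2 − (3)·row0  ⇒  L[2][0]=3, U row2=(0, 6, 1, 4)
  row3 ← row3 − (5)·row0  ⇒  L[3][0]=5, U row3=(0, 2, 1, 4)
Step 2: pivot at (1,1) is 1.
  row2 ← row2 − (6)·row1  ⇒  L[2][1]=6, U row2=(0, 0, 3, 0)
  row3 ← row3 − (2)·row1  ⇒  L[3][1]=2, U row3=(0, 0, 4, 5)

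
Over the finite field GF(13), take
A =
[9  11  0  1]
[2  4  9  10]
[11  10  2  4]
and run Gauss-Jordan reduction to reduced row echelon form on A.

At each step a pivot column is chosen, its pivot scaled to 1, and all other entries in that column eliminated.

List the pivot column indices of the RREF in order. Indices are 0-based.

pivot columns: 0, 1, 2

step 1: normalize row 0 (÷9) = (1, 7, 0, 3)
  row 1: subtract 2×row0 = (0, 3, 9, 4)
  row 2: subtract 11×row0 = (0, 11, 2, 10)
step 2: normalize row 1 (÷3) = (0, 1, 3, 10)
  row 0: subtract 7×row1 = (1, 0, 5, 11)
  row 2: subtract 11×row1 = (0, 0, 8, 4)
step 3: normalize row 2 (÷8) = (0, 0, 1, 7)
  row 0: subtract 5×row2 = (1, 0, 0, 2)
  row 1: subtract 3×row2 = (0, 1, 0, 2)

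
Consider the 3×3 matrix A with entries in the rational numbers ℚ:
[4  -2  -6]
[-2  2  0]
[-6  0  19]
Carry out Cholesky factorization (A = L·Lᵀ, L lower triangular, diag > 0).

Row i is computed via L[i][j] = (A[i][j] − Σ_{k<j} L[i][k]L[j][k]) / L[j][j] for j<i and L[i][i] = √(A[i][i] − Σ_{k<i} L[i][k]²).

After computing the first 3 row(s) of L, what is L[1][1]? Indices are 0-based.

L[1][1] = 1

Step 1: L[0][0] = √(4) = 2.
  L[1][0] = (-2) / L[0][0] = -1.
Step 2: L[1][1] = √(1) = 1.
  L[2][0] = (-6) / L[0][0] = -3.
  L[2][1] = (-3) / L[1][1] = -3.
Step 3: L[2][2] = √(1) = 1.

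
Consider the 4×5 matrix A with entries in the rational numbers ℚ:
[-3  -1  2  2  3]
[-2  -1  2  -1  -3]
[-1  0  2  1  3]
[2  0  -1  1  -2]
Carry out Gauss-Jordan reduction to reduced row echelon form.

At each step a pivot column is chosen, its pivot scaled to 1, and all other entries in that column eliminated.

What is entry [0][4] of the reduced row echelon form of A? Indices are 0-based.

pivot(0,0)=-3: scale R0 → (1, 1/3, -2/3, -2/3, -1)
  clear (1,0): R1 −= (-2)R0 → (0, -1/3, 2/3, -7/3, -5)
  clear (2,0): R2 −= (-1)R0 → (0, 1/3, 4/3, 1/3, 2)
  clear (3,0): R3 −= (2)R0 → (0, -2/3, 1/3, 7/3, 0)
pivot(1,1)=-1/3: scale R1 → (0, 1, -2, 7, 15)
  clear (0,1): R0 −= (1/3)R1 → (1, 0, 0, -3, -6)
  clear (2,1): R2 −= (1/3)R1 → (0, 0, 2, -2, -3)
  clear (3,1): R3 −= (-2/3)R1 → (0, 0, -1, 7, 10)
pivot(2,2)=2: scale R2 → (0, 0, 1, -1, -3/2)
  clear (1,2): R1 −= (-2)R2 → (0, 1, 0, 5, 12)
  clear (3,2): R3 −= (-1)R2 → (0, 0, 0, 6, 17/2)
pivot(3,3)=6: scale R3 → (0, 0, 0, 1, 17/12)
  clear (0,3): R0 −= (-3)R3 → (1, 0, 0, 0, -7/4)
  clear (1,3): R1 −= (5)R3 → (0, 1, 0, 0, 59/12)
  clear (2,3): R2 −= (-1)R3 → (0, 0, 1, 0, -1/12)

M[0][4] = -7/4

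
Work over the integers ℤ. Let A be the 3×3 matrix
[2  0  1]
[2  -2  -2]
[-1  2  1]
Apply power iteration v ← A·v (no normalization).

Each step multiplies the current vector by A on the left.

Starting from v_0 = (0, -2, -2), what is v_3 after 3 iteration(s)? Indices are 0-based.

v_3 = (-8, -28, 6)

v_0 = (0, -2, -2).
v_1 = A·v_0 = (-2, 8, -6).
v_2 = A·v_1 = (-10, -8, 12).
v_3 = A·v_2 = (-8, -28, 6).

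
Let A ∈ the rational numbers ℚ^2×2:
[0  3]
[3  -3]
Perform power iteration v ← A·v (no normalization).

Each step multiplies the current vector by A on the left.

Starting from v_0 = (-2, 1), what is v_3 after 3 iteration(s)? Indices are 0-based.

v_3 = (108, -189)

v_0 = (-2, 1).
v_1 = A·v_0 = (3, -9).
v_2 = A·v_1 = (-27, 36).
v_3 = A·v_2 = (108, -189).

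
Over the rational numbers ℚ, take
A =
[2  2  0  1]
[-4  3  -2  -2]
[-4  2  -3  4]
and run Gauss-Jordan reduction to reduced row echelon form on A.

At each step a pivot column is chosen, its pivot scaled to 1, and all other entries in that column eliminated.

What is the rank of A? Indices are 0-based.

rank = 3

pivot(0,0)=2: scale R0 → (1, 1, 0, 1/2)
  clear (1,0): R1 −= (-4)R0 → (0, 7, -2, 0)
  clear (2,0): R2 −= (-4)R0 → (0, 6, -3, 6)
pivot(1,1)=7: scale R1 → (0, 1, -2/7, 0)
  clear (0,1): R0 −= (1)R1 → (1, 0, 2/7, 1/2)
  clear (2,1): R2 −= (6)R1 → (0, 0, -9/7, 6)
pivot(2,2)=-9/7: scale R2 → (0, 0, 1, -14/3)
  clear (0,2): R0 −= (2/7)R2 → (1, 0, 0, 11/6)
  clear (1,2): R1 −= (-2/7)R2 → (0, 1, 0, -4/3)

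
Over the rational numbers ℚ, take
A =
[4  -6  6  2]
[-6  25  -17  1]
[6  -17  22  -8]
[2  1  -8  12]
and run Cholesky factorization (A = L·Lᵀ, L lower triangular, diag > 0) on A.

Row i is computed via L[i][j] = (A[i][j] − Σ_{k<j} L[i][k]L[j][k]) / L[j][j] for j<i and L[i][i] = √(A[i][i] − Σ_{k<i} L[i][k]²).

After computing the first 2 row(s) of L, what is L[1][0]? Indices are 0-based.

Step 1: L[0][0] = √(4) = 2.
  L[1][0] = (-6) / L[0][0] = -3.
Step 2: L[1][1] = √(16) = 4.

L[1][0] = -3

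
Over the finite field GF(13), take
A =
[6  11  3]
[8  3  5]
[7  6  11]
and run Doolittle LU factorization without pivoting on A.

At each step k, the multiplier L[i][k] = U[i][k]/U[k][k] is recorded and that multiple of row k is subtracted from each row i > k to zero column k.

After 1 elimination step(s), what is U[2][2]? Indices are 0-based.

U[2][2] = 1

k=0: U[0][0]=6
  eliminate (1,0): mult=10, new row 1: (0, 10, 1); set L[1][0]=10
  eliminate (2,0): mult=12, new row 2: (0, 4, 1); set L[2][0]=12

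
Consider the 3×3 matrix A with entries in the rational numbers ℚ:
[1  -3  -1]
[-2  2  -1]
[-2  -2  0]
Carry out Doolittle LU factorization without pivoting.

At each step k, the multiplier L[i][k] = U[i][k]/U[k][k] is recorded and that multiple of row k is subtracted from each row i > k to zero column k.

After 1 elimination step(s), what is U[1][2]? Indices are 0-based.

U[1][2] = -3

[col 0] pivot 1
  R1 -= -2*R0 → (0, -4, -3)  (L[1][0] := -2)
  R2 -= -2*R0 → (0, -8, -2)  (L[2][0] := -2)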